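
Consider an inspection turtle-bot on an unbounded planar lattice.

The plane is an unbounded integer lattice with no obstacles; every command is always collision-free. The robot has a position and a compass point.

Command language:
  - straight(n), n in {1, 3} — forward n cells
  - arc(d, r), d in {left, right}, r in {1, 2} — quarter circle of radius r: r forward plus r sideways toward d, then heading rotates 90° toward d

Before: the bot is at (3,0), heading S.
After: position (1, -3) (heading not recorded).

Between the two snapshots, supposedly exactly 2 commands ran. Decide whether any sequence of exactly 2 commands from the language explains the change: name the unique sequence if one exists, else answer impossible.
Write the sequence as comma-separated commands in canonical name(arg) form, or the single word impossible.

straight(1), arc(right, 2)

key: running arc(right, 2) before straight(1) would end elsewhere — order is forced
begin: at (3,0), heading S
step 1 (straight(1)): at (3,-1), heading S
step 2 (arc(right, 2)): at (1,-3), heading W
uniquely the one of 36 2-step routes that fits.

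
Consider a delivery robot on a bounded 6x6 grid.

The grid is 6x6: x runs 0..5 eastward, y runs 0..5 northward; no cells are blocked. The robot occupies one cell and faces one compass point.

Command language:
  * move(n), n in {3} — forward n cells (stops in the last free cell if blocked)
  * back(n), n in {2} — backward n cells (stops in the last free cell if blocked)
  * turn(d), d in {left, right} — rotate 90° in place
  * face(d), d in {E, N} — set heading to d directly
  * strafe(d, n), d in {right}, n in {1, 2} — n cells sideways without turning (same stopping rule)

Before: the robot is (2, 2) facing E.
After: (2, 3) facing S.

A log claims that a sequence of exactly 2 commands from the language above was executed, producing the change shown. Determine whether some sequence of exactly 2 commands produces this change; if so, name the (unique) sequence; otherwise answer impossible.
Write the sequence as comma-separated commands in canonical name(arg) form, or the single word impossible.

impossible

every 2-command combo misses the target.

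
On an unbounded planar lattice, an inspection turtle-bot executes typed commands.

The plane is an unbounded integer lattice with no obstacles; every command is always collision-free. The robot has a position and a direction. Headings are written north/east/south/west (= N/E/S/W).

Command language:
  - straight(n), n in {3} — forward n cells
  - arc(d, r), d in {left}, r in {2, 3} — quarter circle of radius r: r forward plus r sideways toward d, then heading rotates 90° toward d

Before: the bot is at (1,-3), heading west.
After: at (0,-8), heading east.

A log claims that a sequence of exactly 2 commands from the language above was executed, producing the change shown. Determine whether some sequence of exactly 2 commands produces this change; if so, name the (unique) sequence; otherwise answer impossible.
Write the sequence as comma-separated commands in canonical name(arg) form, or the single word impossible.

arc(left, 3), arc(left, 2)

key: cell and facing (now E) both changed — the 2 commands mix motion and turning
t0: at (1,-3), heading west
t=1 arc(left, 3) ⇒ at (-2,-6), heading south
t=2 arc(left, 2) ⇒ at (0,-8), heading east
all 9 alternatives checked — unique.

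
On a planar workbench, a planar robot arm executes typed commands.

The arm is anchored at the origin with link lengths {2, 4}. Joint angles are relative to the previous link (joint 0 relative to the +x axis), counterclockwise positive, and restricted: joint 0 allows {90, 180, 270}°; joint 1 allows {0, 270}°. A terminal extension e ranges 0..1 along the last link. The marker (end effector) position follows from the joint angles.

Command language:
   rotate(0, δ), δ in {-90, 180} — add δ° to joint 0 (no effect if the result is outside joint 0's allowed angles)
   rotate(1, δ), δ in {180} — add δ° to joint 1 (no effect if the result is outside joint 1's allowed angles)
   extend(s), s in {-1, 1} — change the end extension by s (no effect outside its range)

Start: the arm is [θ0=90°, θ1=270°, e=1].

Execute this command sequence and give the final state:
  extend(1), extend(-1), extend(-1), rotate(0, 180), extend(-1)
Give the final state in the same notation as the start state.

[θ0=270°, θ1=270°, e=0]

from: [θ0=90°, θ1=270°, e=1]
[1] after extend(1): [θ0=90°, θ1=270°, e=1]
[2] after extend(-1): [θ0=90°, θ1=270°, e=0]
[3] after extend(-1): [θ0=90°, θ1=270°, e=0]
[4] after rotate(0, 180): [θ0=270°, θ1=270°, e=0]
[5] after extend(-1): [θ0=270°, θ1=270°, e=0]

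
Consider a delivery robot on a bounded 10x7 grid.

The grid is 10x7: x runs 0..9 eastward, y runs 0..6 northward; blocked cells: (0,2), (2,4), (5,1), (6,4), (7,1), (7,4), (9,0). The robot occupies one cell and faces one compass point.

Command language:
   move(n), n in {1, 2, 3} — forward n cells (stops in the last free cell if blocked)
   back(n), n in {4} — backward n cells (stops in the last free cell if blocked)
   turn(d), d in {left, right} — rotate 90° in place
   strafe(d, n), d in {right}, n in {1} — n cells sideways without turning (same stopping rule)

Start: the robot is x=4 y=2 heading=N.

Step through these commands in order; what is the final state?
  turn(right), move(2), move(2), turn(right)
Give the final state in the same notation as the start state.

from: x=4 y=2 heading=N
t=1 turn(right) ⇒ x=4 y=2 heading=E
t=2 move(2) ⇒ x=6 y=2 heading=E
t=3 move(2) ⇒ x=8 y=2 heading=E
t=4 turn(right) ⇒ x=8 y=2 heading=S

x=8 y=2 heading=S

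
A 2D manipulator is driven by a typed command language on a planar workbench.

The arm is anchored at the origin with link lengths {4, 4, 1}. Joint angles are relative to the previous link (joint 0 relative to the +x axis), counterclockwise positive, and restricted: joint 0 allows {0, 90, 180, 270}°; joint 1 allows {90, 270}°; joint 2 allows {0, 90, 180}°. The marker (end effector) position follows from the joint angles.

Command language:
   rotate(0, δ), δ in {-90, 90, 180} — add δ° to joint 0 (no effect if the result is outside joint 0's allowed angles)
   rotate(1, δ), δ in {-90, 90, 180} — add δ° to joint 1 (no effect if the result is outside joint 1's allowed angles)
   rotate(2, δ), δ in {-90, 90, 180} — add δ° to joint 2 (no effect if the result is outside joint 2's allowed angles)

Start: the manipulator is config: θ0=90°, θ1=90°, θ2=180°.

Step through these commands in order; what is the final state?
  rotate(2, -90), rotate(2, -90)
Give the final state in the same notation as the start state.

t0: config: θ0=90°, θ1=90°, θ2=180°
t=1 rotate(2, -90) ⇒ config: θ0=90°, θ1=90°, θ2=90°
t=2 rotate(2, -90) ⇒ config: θ0=90°, θ1=90°, θ2=0°

config: θ0=90°, θ1=90°, θ2=0°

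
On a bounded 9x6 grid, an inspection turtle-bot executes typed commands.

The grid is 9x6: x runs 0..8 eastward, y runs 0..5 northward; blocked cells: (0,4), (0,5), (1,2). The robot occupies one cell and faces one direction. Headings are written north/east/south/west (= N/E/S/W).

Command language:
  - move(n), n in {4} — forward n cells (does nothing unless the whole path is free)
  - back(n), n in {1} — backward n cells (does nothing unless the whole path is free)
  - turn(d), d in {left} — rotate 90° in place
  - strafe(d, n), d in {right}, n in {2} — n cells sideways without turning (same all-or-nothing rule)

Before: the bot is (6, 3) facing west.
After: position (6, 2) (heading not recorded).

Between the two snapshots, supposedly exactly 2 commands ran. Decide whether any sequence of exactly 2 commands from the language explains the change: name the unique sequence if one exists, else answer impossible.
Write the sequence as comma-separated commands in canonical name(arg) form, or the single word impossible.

impossible

all 16 sequences checked — none match.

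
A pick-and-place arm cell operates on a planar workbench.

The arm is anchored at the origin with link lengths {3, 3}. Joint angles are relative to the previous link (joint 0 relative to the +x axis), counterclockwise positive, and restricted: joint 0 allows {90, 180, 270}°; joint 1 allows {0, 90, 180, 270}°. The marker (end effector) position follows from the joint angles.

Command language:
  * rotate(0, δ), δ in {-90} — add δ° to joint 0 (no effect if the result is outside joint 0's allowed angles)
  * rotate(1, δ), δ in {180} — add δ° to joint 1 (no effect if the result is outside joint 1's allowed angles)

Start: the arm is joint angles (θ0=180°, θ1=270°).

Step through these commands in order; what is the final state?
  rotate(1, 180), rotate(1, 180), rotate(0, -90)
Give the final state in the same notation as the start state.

joint angles (θ0=90°, θ1=270°)

start: joint angles (θ0=180°, θ1=270°)
step 1 (rotate(1, 180)): joint angles (θ0=180°, θ1=90°)
step 2 (rotate(1, 180)): joint angles (θ0=180°, θ1=270°)
step 3 (rotate(0, -90)): joint angles (θ0=90°, θ1=270°)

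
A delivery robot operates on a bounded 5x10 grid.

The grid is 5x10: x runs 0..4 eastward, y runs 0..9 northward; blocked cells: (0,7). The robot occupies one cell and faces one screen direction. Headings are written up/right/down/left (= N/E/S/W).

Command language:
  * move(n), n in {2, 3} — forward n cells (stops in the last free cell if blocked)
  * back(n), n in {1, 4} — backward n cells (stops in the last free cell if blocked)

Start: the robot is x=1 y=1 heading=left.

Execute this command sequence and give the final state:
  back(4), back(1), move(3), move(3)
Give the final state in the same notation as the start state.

x=0 y=1 heading=left

begin: x=1 y=1 heading=left
step 1 (back(4)): x=4 y=1 heading=left
step 2 (back(1)): x=4 y=1 heading=left
step 3 (move(3)): x=1 y=1 heading=left
step 4 (move(3)): x=0 y=1 heading=left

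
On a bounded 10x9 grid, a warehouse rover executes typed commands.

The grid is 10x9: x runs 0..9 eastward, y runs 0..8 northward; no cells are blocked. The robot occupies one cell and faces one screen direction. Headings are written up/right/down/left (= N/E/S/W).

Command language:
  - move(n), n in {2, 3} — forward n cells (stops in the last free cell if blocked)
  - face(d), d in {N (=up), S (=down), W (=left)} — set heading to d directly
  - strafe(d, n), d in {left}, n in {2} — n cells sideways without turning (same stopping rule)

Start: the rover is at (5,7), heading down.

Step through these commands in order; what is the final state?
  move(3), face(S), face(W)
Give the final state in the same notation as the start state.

begin: at (5,7), heading down
step 1 (move(3)): at (5,4), heading down
step 2 (face(S)): at (5,4), heading down
step 3 (face(W)): at (5,4), heading left

at (5,4), heading left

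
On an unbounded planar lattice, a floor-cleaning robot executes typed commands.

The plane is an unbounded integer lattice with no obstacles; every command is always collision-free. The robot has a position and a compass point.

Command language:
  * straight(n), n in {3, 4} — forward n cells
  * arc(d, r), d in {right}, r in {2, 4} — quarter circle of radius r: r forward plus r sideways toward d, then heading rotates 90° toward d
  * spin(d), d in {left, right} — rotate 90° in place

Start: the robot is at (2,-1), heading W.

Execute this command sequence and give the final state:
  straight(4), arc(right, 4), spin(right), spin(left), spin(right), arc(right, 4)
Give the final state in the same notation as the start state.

begin: at (2,-1), heading W
[1] after straight(4): at (-2,-1), heading W
[2] after arc(right, 4): at (-6,3), heading N
[3] after spin(right): at (-6,3), heading E
[4] after spin(left): at (-6,3), heading N
[5] after spin(right): at (-6,3), heading E
[6] after arc(right, 4): at (-2,-1), heading S

at (-2,-1), heading S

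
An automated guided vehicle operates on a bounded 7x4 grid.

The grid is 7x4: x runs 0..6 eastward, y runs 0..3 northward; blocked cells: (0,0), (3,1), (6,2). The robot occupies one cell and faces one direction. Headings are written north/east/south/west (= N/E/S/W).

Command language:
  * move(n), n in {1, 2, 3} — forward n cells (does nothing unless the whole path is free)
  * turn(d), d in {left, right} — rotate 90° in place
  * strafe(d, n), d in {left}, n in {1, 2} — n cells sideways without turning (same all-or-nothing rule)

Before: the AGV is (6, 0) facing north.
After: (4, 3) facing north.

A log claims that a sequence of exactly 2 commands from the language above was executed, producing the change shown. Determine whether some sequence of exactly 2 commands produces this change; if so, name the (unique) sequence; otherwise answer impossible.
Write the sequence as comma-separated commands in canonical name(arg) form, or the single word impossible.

key: still facing N at the end — nothing in the sequence rotates
start: (6, 0) facing north
t=1 strafe(left, 2) ⇒ (4, 0) facing north
t=2 move(3) ⇒ (4, 3) facing north
no other 2-command option fits: unique.

strafe(left, 2), move(3)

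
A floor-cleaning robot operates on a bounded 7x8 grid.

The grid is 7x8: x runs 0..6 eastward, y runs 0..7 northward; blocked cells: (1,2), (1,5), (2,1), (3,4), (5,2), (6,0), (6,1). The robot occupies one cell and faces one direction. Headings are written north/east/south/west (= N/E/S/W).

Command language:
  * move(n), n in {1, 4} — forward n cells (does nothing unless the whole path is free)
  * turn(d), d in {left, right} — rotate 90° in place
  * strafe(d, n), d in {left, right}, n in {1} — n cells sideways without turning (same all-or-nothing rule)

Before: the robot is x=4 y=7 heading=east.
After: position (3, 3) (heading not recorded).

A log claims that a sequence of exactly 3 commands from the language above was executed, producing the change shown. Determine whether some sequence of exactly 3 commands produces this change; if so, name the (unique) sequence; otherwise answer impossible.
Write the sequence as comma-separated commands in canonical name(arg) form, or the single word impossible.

key: running strafe(right, 1) before turn(right) would end elsewhere — order is forced
begin: x=4 y=7 heading=east
[1] after turn(right): x=4 y=7 heading=south
[2] after move(4): x=4 y=3 heading=south
[3] after strafe(right, 1): x=3 y=3 heading=south
uniquely the one of 216 3-step routes that fits.

turn(right), move(4), strafe(right, 1)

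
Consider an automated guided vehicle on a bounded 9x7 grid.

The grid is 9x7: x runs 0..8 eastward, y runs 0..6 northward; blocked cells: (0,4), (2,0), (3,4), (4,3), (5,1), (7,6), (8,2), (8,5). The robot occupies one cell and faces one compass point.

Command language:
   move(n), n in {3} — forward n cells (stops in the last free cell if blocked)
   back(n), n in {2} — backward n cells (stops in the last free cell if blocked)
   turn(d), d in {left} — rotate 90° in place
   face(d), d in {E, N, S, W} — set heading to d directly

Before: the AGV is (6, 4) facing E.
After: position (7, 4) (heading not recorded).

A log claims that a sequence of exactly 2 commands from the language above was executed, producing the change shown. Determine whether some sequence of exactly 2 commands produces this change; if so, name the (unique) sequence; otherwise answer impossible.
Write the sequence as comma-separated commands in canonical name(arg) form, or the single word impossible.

back(2), move(3)

key: order matters: swapping back(2) and move(3) lands elsewhere
begin: (6, 4) facing E
step 1 (back(2)): (4, 4) facing E
step 2 (move(3)): (7, 4) facing E
uniquely the one of 49 2-step routes that fits.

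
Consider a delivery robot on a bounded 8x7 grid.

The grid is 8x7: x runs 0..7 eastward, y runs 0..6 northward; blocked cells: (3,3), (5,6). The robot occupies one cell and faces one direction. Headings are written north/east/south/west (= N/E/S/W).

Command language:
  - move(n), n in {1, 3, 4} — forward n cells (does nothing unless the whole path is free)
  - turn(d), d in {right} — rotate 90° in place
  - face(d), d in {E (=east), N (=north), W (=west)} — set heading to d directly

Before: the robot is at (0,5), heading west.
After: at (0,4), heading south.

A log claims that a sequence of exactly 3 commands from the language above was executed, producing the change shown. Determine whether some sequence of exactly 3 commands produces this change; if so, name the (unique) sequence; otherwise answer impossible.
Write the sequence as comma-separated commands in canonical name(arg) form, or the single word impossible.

face(E), turn(right), move(1)

key: order matters: swapping face(E) and move(1) lands elsewhere
t0: at (0,5), heading west
[1] after face(E): at (0,5), heading east
[2] after turn(right): at (0,5), heading south
[3] after move(1): at (0,4), heading south
no rival 3-sequence matches.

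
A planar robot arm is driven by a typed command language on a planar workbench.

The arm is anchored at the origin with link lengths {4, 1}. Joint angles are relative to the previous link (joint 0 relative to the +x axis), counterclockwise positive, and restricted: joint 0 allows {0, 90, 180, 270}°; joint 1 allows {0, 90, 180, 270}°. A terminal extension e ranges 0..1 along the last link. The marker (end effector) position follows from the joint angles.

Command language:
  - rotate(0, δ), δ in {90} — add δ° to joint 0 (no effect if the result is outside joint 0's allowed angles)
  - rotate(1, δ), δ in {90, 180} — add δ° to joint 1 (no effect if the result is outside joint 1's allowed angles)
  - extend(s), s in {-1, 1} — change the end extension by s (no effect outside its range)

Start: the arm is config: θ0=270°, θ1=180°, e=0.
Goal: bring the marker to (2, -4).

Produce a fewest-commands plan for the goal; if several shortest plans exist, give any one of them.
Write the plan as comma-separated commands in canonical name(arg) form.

start: config: θ0=270°, θ1=180°, e=0
t=1 extend(1) ⇒ config: θ0=270°, θ1=180°, e=1
t=2 rotate(1, 90) ⇒ config: θ0=270°, θ1=270°, e=1
t=3 rotate(1, 180) ⇒ config: θ0=270°, θ1=90°, e=1
nothing shorter than 3 reaches the goal.

extend(1), rotate(1, 90), rotate(1, 180)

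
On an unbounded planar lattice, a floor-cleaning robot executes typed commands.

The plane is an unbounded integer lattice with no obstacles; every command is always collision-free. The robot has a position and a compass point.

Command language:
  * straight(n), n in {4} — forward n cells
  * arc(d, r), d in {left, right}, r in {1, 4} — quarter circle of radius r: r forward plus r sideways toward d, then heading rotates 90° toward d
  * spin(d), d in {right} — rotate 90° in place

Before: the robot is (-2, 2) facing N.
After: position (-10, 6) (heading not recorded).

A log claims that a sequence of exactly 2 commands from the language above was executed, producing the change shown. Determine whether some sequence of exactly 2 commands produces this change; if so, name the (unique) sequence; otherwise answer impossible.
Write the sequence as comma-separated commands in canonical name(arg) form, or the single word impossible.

key: order matters: swapping arc(left, 4) and straight(4) lands elsewhere
t0: (-2, 2) facing N
1. arc(left, 4) → (-6, 6) facing W
2. straight(4) → (-10, 6) facing W
no rival 2-sequence matches.

arc(left, 4), straight(4)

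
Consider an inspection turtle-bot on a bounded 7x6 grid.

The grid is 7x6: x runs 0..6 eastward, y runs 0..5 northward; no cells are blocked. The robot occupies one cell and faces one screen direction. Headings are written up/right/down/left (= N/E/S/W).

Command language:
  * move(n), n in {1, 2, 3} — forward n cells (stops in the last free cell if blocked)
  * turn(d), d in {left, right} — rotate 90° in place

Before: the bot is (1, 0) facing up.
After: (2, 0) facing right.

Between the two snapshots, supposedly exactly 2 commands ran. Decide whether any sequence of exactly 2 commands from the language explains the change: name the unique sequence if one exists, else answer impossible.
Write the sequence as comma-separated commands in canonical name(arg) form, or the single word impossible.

turn(right), move(1)

key: position moved to (2,0) AND the heading swung to E — translation plus rotation needed
start: (1, 0) facing up
t=1 turn(right) ⇒ (1, 0) facing right
t=2 move(1) ⇒ (2, 0) facing right
no other 2-command option fits: unique.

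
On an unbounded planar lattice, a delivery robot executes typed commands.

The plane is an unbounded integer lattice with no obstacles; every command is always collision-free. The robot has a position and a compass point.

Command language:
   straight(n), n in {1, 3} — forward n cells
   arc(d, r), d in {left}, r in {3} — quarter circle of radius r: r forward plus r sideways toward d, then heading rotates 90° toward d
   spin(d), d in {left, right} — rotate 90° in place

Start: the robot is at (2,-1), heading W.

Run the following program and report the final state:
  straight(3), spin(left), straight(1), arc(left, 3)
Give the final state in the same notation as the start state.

from: at (2,-1), heading W
step 1 (straight(3)): at (-1,-1), heading W
step 2 (spin(left)): at (-1,-1), heading S
step 3 (straight(1)): at (-1,-2), heading S
step 4 (arc(left, 3)): at (2,-5), heading E

at (2,-5), heading E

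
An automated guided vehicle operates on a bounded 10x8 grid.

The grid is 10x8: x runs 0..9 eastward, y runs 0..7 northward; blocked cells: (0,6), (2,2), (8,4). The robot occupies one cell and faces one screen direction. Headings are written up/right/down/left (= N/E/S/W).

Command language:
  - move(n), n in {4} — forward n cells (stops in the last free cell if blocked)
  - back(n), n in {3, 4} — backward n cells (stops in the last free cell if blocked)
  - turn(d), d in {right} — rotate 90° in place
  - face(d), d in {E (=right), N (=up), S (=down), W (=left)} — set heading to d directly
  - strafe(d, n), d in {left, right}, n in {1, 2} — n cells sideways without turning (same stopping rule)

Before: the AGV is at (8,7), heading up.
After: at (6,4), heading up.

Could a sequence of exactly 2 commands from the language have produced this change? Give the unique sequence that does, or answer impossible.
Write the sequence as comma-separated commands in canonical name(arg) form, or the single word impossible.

strafe(left, 2), back(3)

key: heading stays N — no command in the sequence turns
start: at (8,7), heading up
1. strafe(left, 2) → at (6,7), heading up
2. back(3) → at (6,4), heading up
uniquely the one of 144 2-step routes that fits.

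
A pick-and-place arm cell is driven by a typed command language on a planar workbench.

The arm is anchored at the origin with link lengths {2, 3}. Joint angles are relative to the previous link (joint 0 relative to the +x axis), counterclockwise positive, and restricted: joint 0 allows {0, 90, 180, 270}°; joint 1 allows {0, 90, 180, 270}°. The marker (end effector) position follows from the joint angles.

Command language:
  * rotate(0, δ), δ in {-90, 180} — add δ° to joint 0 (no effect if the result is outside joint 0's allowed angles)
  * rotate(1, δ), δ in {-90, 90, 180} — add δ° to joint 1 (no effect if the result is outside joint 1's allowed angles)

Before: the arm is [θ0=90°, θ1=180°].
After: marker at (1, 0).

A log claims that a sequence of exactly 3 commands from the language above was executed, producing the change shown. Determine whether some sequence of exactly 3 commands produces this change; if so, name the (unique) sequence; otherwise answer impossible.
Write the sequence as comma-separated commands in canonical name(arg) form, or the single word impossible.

rotate(0, -90), rotate(0, -90), rotate(0, -90)

start: [θ0=90°, θ1=180°]
1. rotate(0, -90) → [θ0=0°, θ1=180°]
2. rotate(0, -90) → [θ0=270°, θ1=180°]
3. rotate(0, -90) → [θ0=180°, θ1=180°]
no rival 3-sequence matches.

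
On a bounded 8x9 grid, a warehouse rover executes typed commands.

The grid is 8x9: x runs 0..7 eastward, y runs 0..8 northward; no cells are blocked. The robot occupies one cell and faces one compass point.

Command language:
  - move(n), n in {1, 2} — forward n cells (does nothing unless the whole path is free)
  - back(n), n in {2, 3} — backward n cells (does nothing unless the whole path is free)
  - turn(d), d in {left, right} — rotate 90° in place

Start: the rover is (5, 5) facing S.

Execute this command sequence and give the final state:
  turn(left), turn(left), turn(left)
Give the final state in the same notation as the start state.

(5, 5) facing W

start: (5, 5) facing S
1. turn(left) → (5, 5) facing E
2. turn(left) → (5, 5) facing N
3. turn(left) → (5, 5) facing W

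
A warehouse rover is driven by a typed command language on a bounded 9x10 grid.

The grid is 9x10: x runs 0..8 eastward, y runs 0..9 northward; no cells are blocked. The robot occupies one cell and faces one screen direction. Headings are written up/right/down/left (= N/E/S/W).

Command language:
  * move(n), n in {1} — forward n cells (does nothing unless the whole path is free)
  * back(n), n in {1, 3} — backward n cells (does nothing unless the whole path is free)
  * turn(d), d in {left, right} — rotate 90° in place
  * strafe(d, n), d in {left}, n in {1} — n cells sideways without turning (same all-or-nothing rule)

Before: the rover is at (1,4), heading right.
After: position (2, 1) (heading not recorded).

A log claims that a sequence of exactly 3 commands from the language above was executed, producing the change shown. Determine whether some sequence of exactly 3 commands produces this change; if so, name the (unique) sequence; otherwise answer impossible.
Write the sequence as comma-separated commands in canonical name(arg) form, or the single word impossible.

move(1), turn(left), back(3)

key: order matters: swapping move(1) and back(3) lands elsewhere
begin: at (1,4), heading right
t=1 move(1) ⇒ at (2,4), heading right
t=2 turn(left) ⇒ at (2,4), heading up
t=3 back(3) ⇒ at (2,1), heading up
no rival 3-sequence matches.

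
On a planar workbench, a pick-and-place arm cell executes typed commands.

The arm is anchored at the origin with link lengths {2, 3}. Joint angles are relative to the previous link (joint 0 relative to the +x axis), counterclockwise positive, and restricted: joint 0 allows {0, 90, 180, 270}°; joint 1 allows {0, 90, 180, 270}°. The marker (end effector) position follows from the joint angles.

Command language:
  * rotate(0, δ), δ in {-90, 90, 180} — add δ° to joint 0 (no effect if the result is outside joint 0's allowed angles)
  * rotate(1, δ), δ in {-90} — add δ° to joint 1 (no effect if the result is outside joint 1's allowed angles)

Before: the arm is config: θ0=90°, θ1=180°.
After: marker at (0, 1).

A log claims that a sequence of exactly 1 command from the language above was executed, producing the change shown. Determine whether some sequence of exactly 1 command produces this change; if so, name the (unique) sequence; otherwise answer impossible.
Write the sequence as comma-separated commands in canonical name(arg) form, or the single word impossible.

rotate(0, 180)

t0: config: θ0=90°, θ1=180°
1. rotate(0, 180) → config: θ0=270°, θ1=180°
all 4 alternatives checked — unique.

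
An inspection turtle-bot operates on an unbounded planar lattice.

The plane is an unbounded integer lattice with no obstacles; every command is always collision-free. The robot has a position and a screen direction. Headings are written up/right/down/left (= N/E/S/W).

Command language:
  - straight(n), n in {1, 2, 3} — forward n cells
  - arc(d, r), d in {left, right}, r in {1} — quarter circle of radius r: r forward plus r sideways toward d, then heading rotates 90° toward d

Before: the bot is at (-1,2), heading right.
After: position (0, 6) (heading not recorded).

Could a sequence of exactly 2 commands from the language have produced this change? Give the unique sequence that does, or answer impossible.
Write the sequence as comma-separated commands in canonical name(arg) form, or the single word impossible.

key: running straight(3) before arc(left, 1) would end elsewhere — order is forced
begin: at (-1,2), heading right
1. arc(left, 1) → at (0,3), heading up
2. straight(3) → at (0,6), heading up
uniquely the one of 25 2-step routes that fits.

arc(left, 1), straight(3)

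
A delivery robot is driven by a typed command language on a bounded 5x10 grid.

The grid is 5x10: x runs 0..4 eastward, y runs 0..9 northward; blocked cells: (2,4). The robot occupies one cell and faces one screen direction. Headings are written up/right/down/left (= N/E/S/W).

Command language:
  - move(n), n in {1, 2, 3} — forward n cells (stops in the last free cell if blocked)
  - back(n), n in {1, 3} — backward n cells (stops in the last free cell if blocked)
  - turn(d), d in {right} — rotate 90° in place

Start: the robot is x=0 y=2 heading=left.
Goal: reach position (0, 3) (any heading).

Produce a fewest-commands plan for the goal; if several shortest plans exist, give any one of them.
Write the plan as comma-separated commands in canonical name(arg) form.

initial: x=0 y=2 heading=left
1. turn(right) → x=0 y=2 heading=up
2. move(1) → x=0 y=3 heading=up
shorter routes all fall short; 2 is best.

turn(right), move(1)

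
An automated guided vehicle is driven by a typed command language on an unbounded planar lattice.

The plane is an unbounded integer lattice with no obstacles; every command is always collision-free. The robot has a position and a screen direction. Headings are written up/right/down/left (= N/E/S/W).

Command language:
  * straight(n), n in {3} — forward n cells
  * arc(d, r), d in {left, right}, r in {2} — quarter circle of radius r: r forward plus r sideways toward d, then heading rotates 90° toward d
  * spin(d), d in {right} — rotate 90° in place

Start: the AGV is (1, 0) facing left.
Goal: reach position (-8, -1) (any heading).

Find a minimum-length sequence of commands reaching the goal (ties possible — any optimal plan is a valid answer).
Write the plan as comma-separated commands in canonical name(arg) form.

begin: (1, 0) facing left
[1] after arc(right, 2): (-1, 2) facing up
[2] after arc(left, 2): (-3, 4) facing left
[3] after straight(3): (-6, 4) facing left
[4] after arc(left, 2): (-8, 2) facing down
[5] after straight(3): (-8, -1) facing down
minimal: 5 command(s), checked below 5.

arc(right, 2), arc(left, 2), straight(3), arc(left, 2), straight(3)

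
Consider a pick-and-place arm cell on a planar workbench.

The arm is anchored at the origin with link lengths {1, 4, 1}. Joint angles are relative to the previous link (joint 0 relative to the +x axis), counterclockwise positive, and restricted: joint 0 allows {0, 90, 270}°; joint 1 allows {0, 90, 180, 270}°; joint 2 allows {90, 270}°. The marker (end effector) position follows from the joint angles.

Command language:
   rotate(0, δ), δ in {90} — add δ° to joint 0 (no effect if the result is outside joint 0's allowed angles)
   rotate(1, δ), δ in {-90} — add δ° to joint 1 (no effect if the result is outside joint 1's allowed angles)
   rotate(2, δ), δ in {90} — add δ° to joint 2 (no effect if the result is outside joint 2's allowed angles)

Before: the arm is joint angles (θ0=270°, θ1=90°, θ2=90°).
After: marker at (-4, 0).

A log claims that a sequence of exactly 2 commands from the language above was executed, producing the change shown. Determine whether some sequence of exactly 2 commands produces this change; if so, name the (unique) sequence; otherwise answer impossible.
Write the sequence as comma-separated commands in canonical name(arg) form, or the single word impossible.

rotate(0, 90), rotate(0, 90)

start: joint angles (θ0=270°, θ1=90°, θ2=90°)
step 1 (rotate(0, 90)): joint angles (θ0=0°, θ1=90°, θ2=90°)
step 2 (rotate(0, 90)): joint angles (θ0=90°, θ1=90°, θ2=90°)
uniquely the one of 9 2-step routes that fits.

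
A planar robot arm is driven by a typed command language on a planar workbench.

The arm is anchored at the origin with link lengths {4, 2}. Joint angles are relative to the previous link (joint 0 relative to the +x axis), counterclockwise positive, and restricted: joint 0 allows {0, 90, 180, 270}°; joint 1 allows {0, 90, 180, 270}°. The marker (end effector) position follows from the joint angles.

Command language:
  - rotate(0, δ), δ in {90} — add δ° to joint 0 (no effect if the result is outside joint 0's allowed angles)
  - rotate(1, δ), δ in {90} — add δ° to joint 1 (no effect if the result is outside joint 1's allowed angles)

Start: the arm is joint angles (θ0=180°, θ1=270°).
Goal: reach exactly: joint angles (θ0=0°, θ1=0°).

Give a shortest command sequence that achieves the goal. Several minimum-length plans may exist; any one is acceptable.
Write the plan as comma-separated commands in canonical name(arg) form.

t0: joint angles (θ0=180°, θ1=270°)
[1] after rotate(0, 90): joint angles (θ0=270°, θ1=270°)
[2] after rotate(0, 90): joint angles (θ0=0°, θ1=270°)
[3] after rotate(1, 90): joint angles (θ0=0°, θ1=0°)
nothing shorter than 3 reaches the goal.

rotate(0, 90), rotate(0, 90), rotate(1, 90)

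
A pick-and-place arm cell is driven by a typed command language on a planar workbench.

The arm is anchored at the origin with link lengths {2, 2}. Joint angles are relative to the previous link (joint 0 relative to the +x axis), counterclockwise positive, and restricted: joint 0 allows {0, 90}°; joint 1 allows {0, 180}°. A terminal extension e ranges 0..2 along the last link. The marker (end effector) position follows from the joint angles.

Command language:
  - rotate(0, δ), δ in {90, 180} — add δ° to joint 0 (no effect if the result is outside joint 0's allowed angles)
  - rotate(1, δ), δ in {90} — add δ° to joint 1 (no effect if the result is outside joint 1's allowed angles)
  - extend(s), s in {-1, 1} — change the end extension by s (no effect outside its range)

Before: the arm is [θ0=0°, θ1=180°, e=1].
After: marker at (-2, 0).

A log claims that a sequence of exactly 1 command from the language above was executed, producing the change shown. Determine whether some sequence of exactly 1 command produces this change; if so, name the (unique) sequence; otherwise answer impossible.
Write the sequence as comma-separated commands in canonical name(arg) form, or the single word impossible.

initial: [θ0=0°, θ1=180°, e=1]
step 1 (extend(1)): [θ0=0°, θ1=180°, e=2]
no other 1-command option fits: unique.

extend(1)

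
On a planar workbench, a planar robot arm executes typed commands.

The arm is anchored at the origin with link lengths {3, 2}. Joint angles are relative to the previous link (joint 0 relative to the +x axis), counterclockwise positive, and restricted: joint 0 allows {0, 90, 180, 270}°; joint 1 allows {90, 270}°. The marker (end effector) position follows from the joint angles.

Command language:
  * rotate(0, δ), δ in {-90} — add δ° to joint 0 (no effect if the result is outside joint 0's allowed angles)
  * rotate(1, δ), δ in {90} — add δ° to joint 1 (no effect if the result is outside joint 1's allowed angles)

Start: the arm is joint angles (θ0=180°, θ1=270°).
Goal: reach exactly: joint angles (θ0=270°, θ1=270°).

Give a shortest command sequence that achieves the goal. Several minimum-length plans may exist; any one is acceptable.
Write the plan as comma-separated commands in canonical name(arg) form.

from: joint angles (θ0=180°, θ1=270°)
[1] after rotate(0, -90): joint angles (θ0=90°, θ1=270°)
[2] after rotate(0, -90): joint angles (θ0=0°, θ1=270°)
[3] after rotate(0, -90): joint angles (θ0=270°, θ1=270°)
nothing shorter than 3 reaches the goal.

rotate(0, -90), rotate(0, -90), rotate(0, -90)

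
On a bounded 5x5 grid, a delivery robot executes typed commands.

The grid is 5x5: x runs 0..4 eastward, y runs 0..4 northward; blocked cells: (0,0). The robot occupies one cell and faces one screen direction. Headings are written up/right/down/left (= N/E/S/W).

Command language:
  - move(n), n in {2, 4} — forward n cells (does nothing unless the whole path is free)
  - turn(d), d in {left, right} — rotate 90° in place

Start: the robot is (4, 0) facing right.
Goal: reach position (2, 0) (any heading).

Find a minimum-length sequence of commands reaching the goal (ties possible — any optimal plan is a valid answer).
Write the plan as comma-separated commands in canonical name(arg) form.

turn(left), turn(left), move(2)

begin: (4, 0) facing right
1. turn(left) → (4, 0) facing up
2. turn(left) → (4, 0) facing left
3. move(2) → (2, 0) facing left
nothing shorter than 3 reaches the goal.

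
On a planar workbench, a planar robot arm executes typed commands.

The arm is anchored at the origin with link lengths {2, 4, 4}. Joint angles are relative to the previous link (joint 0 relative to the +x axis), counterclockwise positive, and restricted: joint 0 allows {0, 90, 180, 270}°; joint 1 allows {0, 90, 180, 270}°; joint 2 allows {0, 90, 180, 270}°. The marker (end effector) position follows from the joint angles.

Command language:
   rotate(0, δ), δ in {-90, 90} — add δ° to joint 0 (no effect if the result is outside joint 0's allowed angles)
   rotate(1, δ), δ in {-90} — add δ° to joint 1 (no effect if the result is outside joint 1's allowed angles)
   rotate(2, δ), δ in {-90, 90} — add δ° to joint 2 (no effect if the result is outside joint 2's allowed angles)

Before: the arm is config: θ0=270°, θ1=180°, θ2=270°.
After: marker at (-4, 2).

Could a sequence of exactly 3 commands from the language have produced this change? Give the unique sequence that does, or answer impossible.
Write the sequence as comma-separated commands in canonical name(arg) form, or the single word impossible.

rotate(1, -90), rotate(1, -90), rotate(1, -90)

from: config: θ0=270°, θ1=180°, θ2=270°
t=1 rotate(1, -90) ⇒ config: θ0=270°, θ1=90°, θ2=270°
t=2 rotate(1, -90) ⇒ config: θ0=270°, θ1=0°, θ2=270°
t=3 rotate(1, -90) ⇒ config: θ0=270°, θ1=270°, θ2=270°
no rival 3-sequence matches.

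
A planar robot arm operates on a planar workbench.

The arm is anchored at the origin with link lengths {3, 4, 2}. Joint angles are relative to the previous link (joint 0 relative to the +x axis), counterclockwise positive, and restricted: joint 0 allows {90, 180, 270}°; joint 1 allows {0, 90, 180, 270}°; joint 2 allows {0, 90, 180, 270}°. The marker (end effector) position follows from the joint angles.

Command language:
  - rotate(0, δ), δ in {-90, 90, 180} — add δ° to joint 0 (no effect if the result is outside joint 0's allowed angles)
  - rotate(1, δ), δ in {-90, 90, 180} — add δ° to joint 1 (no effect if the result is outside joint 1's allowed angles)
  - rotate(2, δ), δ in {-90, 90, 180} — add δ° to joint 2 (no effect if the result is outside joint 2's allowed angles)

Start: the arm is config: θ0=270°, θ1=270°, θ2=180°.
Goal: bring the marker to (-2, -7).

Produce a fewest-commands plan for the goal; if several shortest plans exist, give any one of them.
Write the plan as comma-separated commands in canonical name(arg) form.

rotate(1, 90), rotate(2, 90)

t0: config: θ0=270°, θ1=270°, θ2=180°
[1] after rotate(1, 90): config: θ0=270°, θ1=0°, θ2=180°
[2] after rotate(2, 90): config: θ0=270°, θ1=0°, θ2=270°
minimal: 2 command(s), checked below 2.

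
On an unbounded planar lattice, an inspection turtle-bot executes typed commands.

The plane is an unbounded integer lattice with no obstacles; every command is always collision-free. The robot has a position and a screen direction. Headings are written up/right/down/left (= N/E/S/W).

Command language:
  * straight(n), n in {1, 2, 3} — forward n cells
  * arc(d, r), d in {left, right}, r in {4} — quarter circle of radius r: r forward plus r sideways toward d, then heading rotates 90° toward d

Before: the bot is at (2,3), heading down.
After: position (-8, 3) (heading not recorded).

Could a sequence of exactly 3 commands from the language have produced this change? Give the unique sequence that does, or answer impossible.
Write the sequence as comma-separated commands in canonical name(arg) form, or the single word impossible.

begin: at (2,3), heading down
t=1 arc(right, 4) ⇒ at (-2,-1), heading left
t=2 straight(2) ⇒ at (-4,-1), heading left
t=3 arc(right, 4) ⇒ at (-8,3), heading up
uniquely the one of 125 3-step routes that fits.

arc(right, 4), straight(2), arc(right, 4)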